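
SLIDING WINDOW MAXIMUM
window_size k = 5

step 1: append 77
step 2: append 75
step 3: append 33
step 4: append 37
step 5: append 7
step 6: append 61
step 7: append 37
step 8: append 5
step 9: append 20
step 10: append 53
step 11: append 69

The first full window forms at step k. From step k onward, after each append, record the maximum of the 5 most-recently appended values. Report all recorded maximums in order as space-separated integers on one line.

Answer: 77 75 61 61 61 61 69

Derivation:
step 1: append 77 -> window=[77] (not full yet)
step 2: append 75 -> window=[77, 75] (not full yet)
step 3: append 33 -> window=[77, 75, 33] (not full yet)
step 4: append 37 -> window=[77, 75, 33, 37] (not full yet)
step 5: append 7 -> window=[77, 75, 33, 37, 7] -> max=77
step 6: append 61 -> window=[75, 33, 37, 7, 61] -> max=75
step 7: append 37 -> window=[33, 37, 7, 61, 37] -> max=61
step 8: append 5 -> window=[37, 7, 61, 37, 5] -> max=61
step 9: append 20 -> window=[7, 61, 37, 5, 20] -> max=61
step 10: append 53 -> window=[61, 37, 5, 20, 53] -> max=61
step 11: append 69 -> window=[37, 5, 20, 53, 69] -> max=69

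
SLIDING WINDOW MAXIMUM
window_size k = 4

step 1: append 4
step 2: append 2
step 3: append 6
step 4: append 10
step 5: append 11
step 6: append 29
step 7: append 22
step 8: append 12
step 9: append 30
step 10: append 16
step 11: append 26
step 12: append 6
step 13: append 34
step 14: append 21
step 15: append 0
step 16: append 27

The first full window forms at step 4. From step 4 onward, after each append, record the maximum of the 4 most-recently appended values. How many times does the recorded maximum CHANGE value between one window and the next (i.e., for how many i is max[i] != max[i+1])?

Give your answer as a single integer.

step 1: append 4 -> window=[4] (not full yet)
step 2: append 2 -> window=[4, 2] (not full yet)
step 3: append 6 -> window=[4, 2, 6] (not full yet)
step 4: append 10 -> window=[4, 2, 6, 10] -> max=10
step 5: append 11 -> window=[2, 6, 10, 11] -> max=11
step 6: append 29 -> window=[6, 10, 11, 29] -> max=29
step 7: append 22 -> window=[10, 11, 29, 22] -> max=29
step 8: append 12 -> window=[11, 29, 22, 12] -> max=29
step 9: append 30 -> window=[29, 22, 12, 30] -> max=30
step 10: append 16 -> window=[22, 12, 30, 16] -> max=30
step 11: append 26 -> window=[12, 30, 16, 26] -> max=30
step 12: append 6 -> window=[30, 16, 26, 6] -> max=30
step 13: append 34 -> window=[16, 26, 6, 34] -> max=34
step 14: append 21 -> window=[26, 6, 34, 21] -> max=34
step 15: append 0 -> window=[6, 34, 21, 0] -> max=34
step 16: append 27 -> window=[34, 21, 0, 27] -> max=34
Recorded maximums: 10 11 29 29 29 30 30 30 30 34 34 34 34
Changes between consecutive maximums: 4

Answer: 4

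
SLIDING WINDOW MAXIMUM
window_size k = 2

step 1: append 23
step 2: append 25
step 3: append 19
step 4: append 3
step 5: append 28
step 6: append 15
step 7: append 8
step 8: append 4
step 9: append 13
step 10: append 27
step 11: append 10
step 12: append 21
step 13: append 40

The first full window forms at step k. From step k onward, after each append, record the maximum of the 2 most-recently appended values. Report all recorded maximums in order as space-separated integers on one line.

Answer: 25 25 19 28 28 15 8 13 27 27 21 40

Derivation:
step 1: append 23 -> window=[23] (not full yet)
step 2: append 25 -> window=[23, 25] -> max=25
step 3: append 19 -> window=[25, 19] -> max=25
step 4: append 3 -> window=[19, 3] -> max=19
step 5: append 28 -> window=[3, 28] -> max=28
step 6: append 15 -> window=[28, 15] -> max=28
step 7: append 8 -> window=[15, 8] -> max=15
step 8: append 4 -> window=[8, 4] -> max=8
step 9: append 13 -> window=[4, 13] -> max=13
step 10: append 27 -> window=[13, 27] -> max=27
step 11: append 10 -> window=[27, 10] -> max=27
step 12: append 21 -> window=[10, 21] -> max=21
step 13: append 40 -> window=[21, 40] -> max=40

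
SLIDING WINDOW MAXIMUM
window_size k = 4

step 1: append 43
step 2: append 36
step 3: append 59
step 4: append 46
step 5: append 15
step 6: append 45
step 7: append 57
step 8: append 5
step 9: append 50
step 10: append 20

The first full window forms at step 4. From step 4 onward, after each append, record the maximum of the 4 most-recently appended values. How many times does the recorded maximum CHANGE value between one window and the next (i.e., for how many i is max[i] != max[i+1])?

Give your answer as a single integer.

Answer: 1

Derivation:
step 1: append 43 -> window=[43] (not full yet)
step 2: append 36 -> window=[43, 36] (not full yet)
step 3: append 59 -> window=[43, 36, 59] (not full yet)
step 4: append 46 -> window=[43, 36, 59, 46] -> max=59
step 5: append 15 -> window=[36, 59, 46, 15] -> max=59
step 6: append 45 -> window=[59, 46, 15, 45] -> max=59
step 7: append 57 -> window=[46, 15, 45, 57] -> max=57
step 8: append 5 -> window=[15, 45, 57, 5] -> max=57
step 9: append 50 -> window=[45, 57, 5, 50] -> max=57
step 10: append 20 -> window=[57, 5, 50, 20] -> max=57
Recorded maximums: 59 59 59 57 57 57 57
Changes between consecutive maximums: 1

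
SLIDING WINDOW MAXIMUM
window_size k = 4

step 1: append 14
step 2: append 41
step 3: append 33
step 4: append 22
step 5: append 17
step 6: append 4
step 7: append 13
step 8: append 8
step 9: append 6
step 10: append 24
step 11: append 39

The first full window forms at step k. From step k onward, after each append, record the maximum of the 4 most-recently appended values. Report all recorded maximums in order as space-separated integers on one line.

step 1: append 14 -> window=[14] (not full yet)
step 2: append 41 -> window=[14, 41] (not full yet)
step 3: append 33 -> window=[14, 41, 33] (not full yet)
step 4: append 22 -> window=[14, 41, 33, 22] -> max=41
step 5: append 17 -> window=[41, 33, 22, 17] -> max=41
step 6: append 4 -> window=[33, 22, 17, 4] -> max=33
step 7: append 13 -> window=[22, 17, 4, 13] -> max=22
step 8: append 8 -> window=[17, 4, 13, 8] -> max=17
step 9: append 6 -> window=[4, 13, 8, 6] -> max=13
step 10: append 24 -> window=[13, 8, 6, 24] -> max=24
step 11: append 39 -> window=[8, 6, 24, 39] -> max=39

Answer: 41 41 33 22 17 13 24 39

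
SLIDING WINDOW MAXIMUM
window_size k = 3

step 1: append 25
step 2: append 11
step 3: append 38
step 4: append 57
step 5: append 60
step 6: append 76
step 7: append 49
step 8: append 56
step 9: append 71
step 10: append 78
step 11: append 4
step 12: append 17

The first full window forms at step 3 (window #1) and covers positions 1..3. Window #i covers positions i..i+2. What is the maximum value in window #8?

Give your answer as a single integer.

Answer: 78

Derivation:
step 1: append 25 -> window=[25] (not full yet)
step 2: append 11 -> window=[25, 11] (not full yet)
step 3: append 38 -> window=[25, 11, 38] -> max=38
step 4: append 57 -> window=[11, 38, 57] -> max=57
step 5: append 60 -> window=[38, 57, 60] -> max=60
step 6: append 76 -> window=[57, 60, 76] -> max=76
step 7: append 49 -> window=[60, 76, 49] -> max=76
step 8: append 56 -> window=[76, 49, 56] -> max=76
step 9: append 71 -> window=[49, 56, 71] -> max=71
step 10: append 78 -> window=[56, 71, 78] -> max=78
Window #8 max = 78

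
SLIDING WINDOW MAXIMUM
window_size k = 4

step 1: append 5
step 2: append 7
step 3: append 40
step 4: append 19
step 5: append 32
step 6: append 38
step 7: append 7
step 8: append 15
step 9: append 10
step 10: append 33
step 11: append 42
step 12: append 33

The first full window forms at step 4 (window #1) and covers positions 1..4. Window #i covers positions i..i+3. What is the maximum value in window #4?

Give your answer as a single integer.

Answer: 38

Derivation:
step 1: append 5 -> window=[5] (not full yet)
step 2: append 7 -> window=[5, 7] (not full yet)
step 3: append 40 -> window=[5, 7, 40] (not full yet)
step 4: append 19 -> window=[5, 7, 40, 19] -> max=40
step 5: append 32 -> window=[7, 40, 19, 32] -> max=40
step 6: append 38 -> window=[40, 19, 32, 38] -> max=40
step 7: append 7 -> window=[19, 32, 38, 7] -> max=38
Window #4 max = 38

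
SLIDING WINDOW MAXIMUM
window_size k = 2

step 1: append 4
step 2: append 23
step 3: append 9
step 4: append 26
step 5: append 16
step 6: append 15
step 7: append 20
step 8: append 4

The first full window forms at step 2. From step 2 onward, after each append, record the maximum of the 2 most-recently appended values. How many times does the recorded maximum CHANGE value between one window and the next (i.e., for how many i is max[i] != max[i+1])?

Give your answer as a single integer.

Answer: 3

Derivation:
step 1: append 4 -> window=[4] (not full yet)
step 2: append 23 -> window=[4, 23] -> max=23
step 3: append 9 -> window=[23, 9] -> max=23
step 4: append 26 -> window=[9, 26] -> max=26
step 5: append 16 -> window=[26, 16] -> max=26
step 6: append 15 -> window=[16, 15] -> max=16
step 7: append 20 -> window=[15, 20] -> max=20
step 8: append 4 -> window=[20, 4] -> max=20
Recorded maximums: 23 23 26 26 16 20 20
Changes between consecutive maximums: 3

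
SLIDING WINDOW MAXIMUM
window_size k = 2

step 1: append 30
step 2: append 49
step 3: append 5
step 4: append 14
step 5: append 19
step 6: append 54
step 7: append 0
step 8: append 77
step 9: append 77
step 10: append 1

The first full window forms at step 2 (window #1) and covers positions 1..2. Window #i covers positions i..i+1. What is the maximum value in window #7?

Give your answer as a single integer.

Answer: 77

Derivation:
step 1: append 30 -> window=[30] (not full yet)
step 2: append 49 -> window=[30, 49] -> max=49
step 3: append 5 -> window=[49, 5] -> max=49
step 4: append 14 -> window=[5, 14] -> max=14
step 5: append 19 -> window=[14, 19] -> max=19
step 6: append 54 -> window=[19, 54] -> max=54
step 7: append 0 -> window=[54, 0] -> max=54
step 8: append 77 -> window=[0, 77] -> max=77
Window #7 max = 77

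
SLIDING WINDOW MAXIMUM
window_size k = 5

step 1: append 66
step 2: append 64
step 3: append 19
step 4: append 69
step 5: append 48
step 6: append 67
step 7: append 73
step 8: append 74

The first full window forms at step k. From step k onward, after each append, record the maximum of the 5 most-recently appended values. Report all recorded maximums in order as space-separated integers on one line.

step 1: append 66 -> window=[66] (not full yet)
step 2: append 64 -> window=[66, 64] (not full yet)
step 3: append 19 -> window=[66, 64, 19] (not full yet)
step 4: append 69 -> window=[66, 64, 19, 69] (not full yet)
step 5: append 48 -> window=[66, 64, 19, 69, 48] -> max=69
step 6: append 67 -> window=[64, 19, 69, 48, 67] -> max=69
step 7: append 73 -> window=[19, 69, 48, 67, 73] -> max=73
step 8: append 74 -> window=[69, 48, 67, 73, 74] -> max=74

Answer: 69 69 73 74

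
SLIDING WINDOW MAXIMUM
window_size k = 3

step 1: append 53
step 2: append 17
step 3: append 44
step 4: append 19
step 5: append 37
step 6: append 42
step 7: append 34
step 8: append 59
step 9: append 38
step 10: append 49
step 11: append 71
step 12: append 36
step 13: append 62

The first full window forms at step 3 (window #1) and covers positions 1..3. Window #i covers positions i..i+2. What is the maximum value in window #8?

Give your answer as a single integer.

Answer: 59

Derivation:
step 1: append 53 -> window=[53] (not full yet)
step 2: append 17 -> window=[53, 17] (not full yet)
step 3: append 44 -> window=[53, 17, 44] -> max=53
step 4: append 19 -> window=[17, 44, 19] -> max=44
step 5: append 37 -> window=[44, 19, 37] -> max=44
step 6: append 42 -> window=[19, 37, 42] -> max=42
step 7: append 34 -> window=[37, 42, 34] -> max=42
step 8: append 59 -> window=[42, 34, 59] -> max=59
step 9: append 38 -> window=[34, 59, 38] -> max=59
step 10: append 49 -> window=[59, 38, 49] -> max=59
Window #8 max = 59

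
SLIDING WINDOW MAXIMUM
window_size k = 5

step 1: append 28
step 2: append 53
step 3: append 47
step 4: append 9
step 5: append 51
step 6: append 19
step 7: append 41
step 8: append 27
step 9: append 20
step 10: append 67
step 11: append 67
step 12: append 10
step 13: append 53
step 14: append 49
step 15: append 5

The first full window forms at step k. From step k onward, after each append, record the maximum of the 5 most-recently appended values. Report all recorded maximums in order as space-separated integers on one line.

step 1: append 28 -> window=[28] (not full yet)
step 2: append 53 -> window=[28, 53] (not full yet)
step 3: append 47 -> window=[28, 53, 47] (not full yet)
step 4: append 9 -> window=[28, 53, 47, 9] (not full yet)
step 5: append 51 -> window=[28, 53, 47, 9, 51] -> max=53
step 6: append 19 -> window=[53, 47, 9, 51, 19] -> max=53
step 7: append 41 -> window=[47, 9, 51, 19, 41] -> max=51
step 8: append 27 -> window=[9, 51, 19, 41, 27] -> max=51
step 9: append 20 -> window=[51, 19, 41, 27, 20] -> max=51
step 10: append 67 -> window=[19, 41, 27, 20, 67] -> max=67
step 11: append 67 -> window=[41, 27, 20, 67, 67] -> max=67
step 12: append 10 -> window=[27, 20, 67, 67, 10] -> max=67
step 13: append 53 -> window=[20, 67, 67, 10, 53] -> max=67
step 14: append 49 -> window=[67, 67, 10, 53, 49] -> max=67
step 15: append 5 -> window=[67, 10, 53, 49, 5] -> max=67

Answer: 53 53 51 51 51 67 67 67 67 67 67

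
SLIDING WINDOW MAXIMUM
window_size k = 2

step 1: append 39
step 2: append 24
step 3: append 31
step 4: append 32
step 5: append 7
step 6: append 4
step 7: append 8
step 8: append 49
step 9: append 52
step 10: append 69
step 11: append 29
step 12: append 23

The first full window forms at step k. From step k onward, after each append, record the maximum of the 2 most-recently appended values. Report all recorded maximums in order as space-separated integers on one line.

Answer: 39 31 32 32 7 8 49 52 69 69 29

Derivation:
step 1: append 39 -> window=[39] (not full yet)
step 2: append 24 -> window=[39, 24] -> max=39
step 3: append 31 -> window=[24, 31] -> max=31
step 4: append 32 -> window=[31, 32] -> max=32
step 5: append 7 -> window=[32, 7] -> max=32
step 6: append 4 -> window=[7, 4] -> max=7
step 7: append 8 -> window=[4, 8] -> max=8
step 8: append 49 -> window=[8, 49] -> max=49
step 9: append 52 -> window=[49, 52] -> max=52
step 10: append 69 -> window=[52, 69] -> max=69
step 11: append 29 -> window=[69, 29] -> max=69
step 12: append 23 -> window=[29, 23] -> max=29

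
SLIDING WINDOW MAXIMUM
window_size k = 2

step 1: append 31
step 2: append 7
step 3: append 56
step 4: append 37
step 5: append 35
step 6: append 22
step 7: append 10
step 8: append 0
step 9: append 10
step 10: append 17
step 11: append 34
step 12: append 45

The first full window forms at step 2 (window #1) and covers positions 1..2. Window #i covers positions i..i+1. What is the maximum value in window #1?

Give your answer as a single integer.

Answer: 31

Derivation:
step 1: append 31 -> window=[31] (not full yet)
step 2: append 7 -> window=[31, 7] -> max=31
Window #1 max = 31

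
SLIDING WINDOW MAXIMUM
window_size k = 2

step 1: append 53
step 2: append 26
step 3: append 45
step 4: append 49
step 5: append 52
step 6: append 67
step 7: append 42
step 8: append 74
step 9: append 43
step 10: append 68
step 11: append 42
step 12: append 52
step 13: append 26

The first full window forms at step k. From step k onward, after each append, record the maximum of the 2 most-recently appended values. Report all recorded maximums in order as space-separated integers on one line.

Answer: 53 45 49 52 67 67 74 74 68 68 52 52

Derivation:
step 1: append 53 -> window=[53] (not full yet)
step 2: append 26 -> window=[53, 26] -> max=53
step 3: append 45 -> window=[26, 45] -> max=45
step 4: append 49 -> window=[45, 49] -> max=49
step 5: append 52 -> window=[49, 52] -> max=52
step 6: append 67 -> window=[52, 67] -> max=67
step 7: append 42 -> window=[67, 42] -> max=67
step 8: append 74 -> window=[42, 74] -> max=74
step 9: append 43 -> window=[74, 43] -> max=74
step 10: append 68 -> window=[43, 68] -> max=68
step 11: append 42 -> window=[68, 42] -> max=68
step 12: append 52 -> window=[42, 52] -> max=52
step 13: append 26 -> window=[52, 26] -> max=52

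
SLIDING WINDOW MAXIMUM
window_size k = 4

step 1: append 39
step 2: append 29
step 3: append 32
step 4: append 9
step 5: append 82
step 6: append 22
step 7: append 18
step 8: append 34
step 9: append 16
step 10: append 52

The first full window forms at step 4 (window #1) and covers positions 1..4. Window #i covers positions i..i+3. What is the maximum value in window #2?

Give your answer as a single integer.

Answer: 82

Derivation:
step 1: append 39 -> window=[39] (not full yet)
step 2: append 29 -> window=[39, 29] (not full yet)
step 3: append 32 -> window=[39, 29, 32] (not full yet)
step 4: append 9 -> window=[39, 29, 32, 9] -> max=39
step 5: append 82 -> window=[29, 32, 9, 82] -> max=82
Window #2 max = 82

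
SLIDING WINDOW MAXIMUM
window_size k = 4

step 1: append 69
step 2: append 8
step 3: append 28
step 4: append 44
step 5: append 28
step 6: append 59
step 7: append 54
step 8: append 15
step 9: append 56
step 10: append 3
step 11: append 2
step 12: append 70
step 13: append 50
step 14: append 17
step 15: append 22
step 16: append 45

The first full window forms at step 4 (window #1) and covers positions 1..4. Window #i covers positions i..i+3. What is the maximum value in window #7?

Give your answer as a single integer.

step 1: append 69 -> window=[69] (not full yet)
step 2: append 8 -> window=[69, 8] (not full yet)
step 3: append 28 -> window=[69, 8, 28] (not full yet)
step 4: append 44 -> window=[69, 8, 28, 44] -> max=69
step 5: append 28 -> window=[8, 28, 44, 28] -> max=44
step 6: append 59 -> window=[28, 44, 28, 59] -> max=59
step 7: append 54 -> window=[44, 28, 59, 54] -> max=59
step 8: append 15 -> window=[28, 59, 54, 15] -> max=59
step 9: append 56 -> window=[59, 54, 15, 56] -> max=59
step 10: append 3 -> window=[54, 15, 56, 3] -> max=56
Window #7 max = 56

Answer: 56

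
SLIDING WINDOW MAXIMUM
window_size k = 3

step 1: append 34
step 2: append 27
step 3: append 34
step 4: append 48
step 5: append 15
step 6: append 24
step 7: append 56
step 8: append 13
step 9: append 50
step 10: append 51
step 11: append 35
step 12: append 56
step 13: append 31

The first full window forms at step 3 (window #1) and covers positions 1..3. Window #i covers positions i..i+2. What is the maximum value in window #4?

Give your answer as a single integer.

step 1: append 34 -> window=[34] (not full yet)
step 2: append 27 -> window=[34, 27] (not full yet)
step 3: append 34 -> window=[34, 27, 34] -> max=34
step 4: append 48 -> window=[27, 34, 48] -> max=48
step 5: append 15 -> window=[34, 48, 15] -> max=48
step 6: append 24 -> window=[48, 15, 24] -> max=48
Window #4 max = 48

Answer: 48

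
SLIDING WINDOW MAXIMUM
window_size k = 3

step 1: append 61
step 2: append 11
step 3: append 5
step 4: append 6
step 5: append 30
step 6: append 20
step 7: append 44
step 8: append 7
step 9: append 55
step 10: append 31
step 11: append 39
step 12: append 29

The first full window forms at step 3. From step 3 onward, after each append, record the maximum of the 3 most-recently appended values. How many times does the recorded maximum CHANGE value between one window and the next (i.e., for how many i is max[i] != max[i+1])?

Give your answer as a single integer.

step 1: append 61 -> window=[61] (not full yet)
step 2: append 11 -> window=[61, 11] (not full yet)
step 3: append 5 -> window=[61, 11, 5] -> max=61
step 4: append 6 -> window=[11, 5, 6] -> max=11
step 5: append 30 -> window=[5, 6, 30] -> max=30
step 6: append 20 -> window=[6, 30, 20] -> max=30
step 7: append 44 -> window=[30, 20, 44] -> max=44
step 8: append 7 -> window=[20, 44, 7] -> max=44
step 9: append 55 -> window=[44, 7, 55] -> max=55
step 10: append 31 -> window=[7, 55, 31] -> max=55
step 11: append 39 -> window=[55, 31, 39] -> max=55
step 12: append 29 -> window=[31, 39, 29] -> max=39
Recorded maximums: 61 11 30 30 44 44 55 55 55 39
Changes between consecutive maximums: 5

Answer: 5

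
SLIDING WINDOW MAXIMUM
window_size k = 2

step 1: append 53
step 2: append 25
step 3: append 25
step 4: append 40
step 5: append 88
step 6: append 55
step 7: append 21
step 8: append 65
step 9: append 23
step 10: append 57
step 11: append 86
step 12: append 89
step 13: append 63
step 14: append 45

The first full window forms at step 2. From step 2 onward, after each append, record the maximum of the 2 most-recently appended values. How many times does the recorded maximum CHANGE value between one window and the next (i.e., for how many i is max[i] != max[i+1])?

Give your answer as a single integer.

step 1: append 53 -> window=[53] (not full yet)
step 2: append 25 -> window=[53, 25] -> max=53
step 3: append 25 -> window=[25, 25] -> max=25
step 4: append 40 -> window=[25, 40] -> max=40
step 5: append 88 -> window=[40, 88] -> max=88
step 6: append 55 -> window=[88, 55] -> max=88
step 7: append 21 -> window=[55, 21] -> max=55
step 8: append 65 -> window=[21, 65] -> max=65
step 9: append 23 -> window=[65, 23] -> max=65
step 10: append 57 -> window=[23, 57] -> max=57
step 11: append 86 -> window=[57, 86] -> max=86
step 12: append 89 -> window=[86, 89] -> max=89
step 13: append 63 -> window=[89, 63] -> max=89
step 14: append 45 -> window=[63, 45] -> max=63
Recorded maximums: 53 25 40 88 88 55 65 65 57 86 89 89 63
Changes between consecutive maximums: 9

Answer: 9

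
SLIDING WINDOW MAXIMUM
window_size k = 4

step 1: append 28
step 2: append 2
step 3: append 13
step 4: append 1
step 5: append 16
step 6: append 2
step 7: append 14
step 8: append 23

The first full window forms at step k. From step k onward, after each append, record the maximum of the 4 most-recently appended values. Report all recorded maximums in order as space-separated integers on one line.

Answer: 28 16 16 16 23

Derivation:
step 1: append 28 -> window=[28] (not full yet)
step 2: append 2 -> window=[28, 2] (not full yet)
step 3: append 13 -> window=[28, 2, 13] (not full yet)
step 4: append 1 -> window=[28, 2, 13, 1] -> max=28
step 5: append 16 -> window=[2, 13, 1, 16] -> max=16
step 6: append 2 -> window=[13, 1, 16, 2] -> max=16
step 7: append 14 -> window=[1, 16, 2, 14] -> max=16
step 8: append 23 -> window=[16, 2, 14, 23] -> max=23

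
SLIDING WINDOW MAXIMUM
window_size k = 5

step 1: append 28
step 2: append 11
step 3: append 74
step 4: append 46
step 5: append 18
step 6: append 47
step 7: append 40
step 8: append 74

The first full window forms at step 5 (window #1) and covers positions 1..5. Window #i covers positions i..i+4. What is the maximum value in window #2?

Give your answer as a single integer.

step 1: append 28 -> window=[28] (not full yet)
step 2: append 11 -> window=[28, 11] (not full yet)
step 3: append 74 -> window=[28, 11, 74] (not full yet)
step 4: append 46 -> window=[28, 11, 74, 46] (not full yet)
step 5: append 18 -> window=[28, 11, 74, 46, 18] -> max=74
step 6: append 47 -> window=[11, 74, 46, 18, 47] -> max=74
Window #2 max = 74

Answer: 74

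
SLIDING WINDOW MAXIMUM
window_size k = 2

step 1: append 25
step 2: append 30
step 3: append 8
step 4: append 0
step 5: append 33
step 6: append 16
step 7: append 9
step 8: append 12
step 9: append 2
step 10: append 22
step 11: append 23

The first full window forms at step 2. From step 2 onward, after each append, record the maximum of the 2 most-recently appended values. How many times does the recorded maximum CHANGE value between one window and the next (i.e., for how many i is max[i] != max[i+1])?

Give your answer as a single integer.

Answer: 6

Derivation:
step 1: append 25 -> window=[25] (not full yet)
step 2: append 30 -> window=[25, 30] -> max=30
step 3: append 8 -> window=[30, 8] -> max=30
step 4: append 0 -> window=[8, 0] -> max=8
step 5: append 33 -> window=[0, 33] -> max=33
step 6: append 16 -> window=[33, 16] -> max=33
step 7: append 9 -> window=[16, 9] -> max=16
step 8: append 12 -> window=[9, 12] -> max=12
step 9: append 2 -> window=[12, 2] -> max=12
step 10: append 22 -> window=[2, 22] -> max=22
step 11: append 23 -> window=[22, 23] -> max=23
Recorded maximums: 30 30 8 33 33 16 12 12 22 23
Changes between consecutive maximums: 6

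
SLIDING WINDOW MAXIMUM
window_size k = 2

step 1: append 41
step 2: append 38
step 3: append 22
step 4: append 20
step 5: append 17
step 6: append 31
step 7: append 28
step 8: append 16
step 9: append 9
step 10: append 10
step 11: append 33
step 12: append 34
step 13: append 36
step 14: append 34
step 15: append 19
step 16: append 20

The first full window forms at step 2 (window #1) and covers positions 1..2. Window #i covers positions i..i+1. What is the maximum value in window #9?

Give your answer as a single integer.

Answer: 10

Derivation:
step 1: append 41 -> window=[41] (not full yet)
step 2: append 38 -> window=[41, 38] -> max=41
step 3: append 22 -> window=[38, 22] -> max=38
step 4: append 20 -> window=[22, 20] -> max=22
step 5: append 17 -> window=[20, 17] -> max=20
step 6: append 31 -> window=[17, 31] -> max=31
step 7: append 28 -> window=[31, 28] -> max=31
step 8: append 16 -> window=[28, 16] -> max=28
step 9: append 9 -> window=[16, 9] -> max=16
step 10: append 10 -> window=[9, 10] -> max=10
Window #9 max = 10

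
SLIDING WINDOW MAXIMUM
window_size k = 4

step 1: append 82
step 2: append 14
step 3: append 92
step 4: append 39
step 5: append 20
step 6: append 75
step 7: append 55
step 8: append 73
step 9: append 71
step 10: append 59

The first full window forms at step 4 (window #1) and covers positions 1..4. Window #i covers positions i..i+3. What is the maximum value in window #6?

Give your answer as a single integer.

Answer: 75

Derivation:
step 1: append 82 -> window=[82] (not full yet)
step 2: append 14 -> window=[82, 14] (not full yet)
step 3: append 92 -> window=[82, 14, 92] (not full yet)
step 4: append 39 -> window=[82, 14, 92, 39] -> max=92
step 5: append 20 -> window=[14, 92, 39, 20] -> max=92
step 6: append 75 -> window=[92, 39, 20, 75] -> max=92
step 7: append 55 -> window=[39, 20, 75, 55] -> max=75
step 8: append 73 -> window=[20, 75, 55, 73] -> max=75
step 9: append 71 -> window=[75, 55, 73, 71] -> max=75
Window #6 max = 75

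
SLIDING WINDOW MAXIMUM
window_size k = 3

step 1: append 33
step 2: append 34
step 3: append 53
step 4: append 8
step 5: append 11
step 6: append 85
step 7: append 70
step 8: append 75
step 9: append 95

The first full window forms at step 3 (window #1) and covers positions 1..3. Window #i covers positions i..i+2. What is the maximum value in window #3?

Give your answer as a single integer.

step 1: append 33 -> window=[33] (not full yet)
step 2: append 34 -> window=[33, 34] (not full yet)
step 3: append 53 -> window=[33, 34, 53] -> max=53
step 4: append 8 -> window=[34, 53, 8] -> max=53
step 5: append 11 -> window=[53, 8, 11] -> max=53
Window #3 max = 53

Answer: 53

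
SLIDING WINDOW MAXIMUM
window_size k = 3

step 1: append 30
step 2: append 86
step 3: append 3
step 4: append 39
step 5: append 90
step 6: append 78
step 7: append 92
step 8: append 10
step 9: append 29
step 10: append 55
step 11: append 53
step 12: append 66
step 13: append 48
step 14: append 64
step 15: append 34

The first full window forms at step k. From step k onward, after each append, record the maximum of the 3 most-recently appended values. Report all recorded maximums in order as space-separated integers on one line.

Answer: 86 86 90 90 92 92 92 55 55 66 66 66 64

Derivation:
step 1: append 30 -> window=[30] (not full yet)
step 2: append 86 -> window=[30, 86] (not full yet)
step 3: append 3 -> window=[30, 86, 3] -> max=86
step 4: append 39 -> window=[86, 3, 39] -> max=86
step 5: append 90 -> window=[3, 39, 90] -> max=90
step 6: append 78 -> window=[39, 90, 78] -> max=90
step 7: append 92 -> window=[90, 78, 92] -> max=92
step 8: append 10 -> window=[78, 92, 10] -> max=92
step 9: append 29 -> window=[92, 10, 29] -> max=92
step 10: append 55 -> window=[10, 29, 55] -> max=55
step 11: append 53 -> window=[29, 55, 53] -> max=55
step 12: append 66 -> window=[55, 53, 66] -> max=66
step 13: append 48 -> window=[53, 66, 48] -> max=66
step 14: append 64 -> window=[66, 48, 64] -> max=66
step 15: append 34 -> window=[48, 64, 34] -> max=64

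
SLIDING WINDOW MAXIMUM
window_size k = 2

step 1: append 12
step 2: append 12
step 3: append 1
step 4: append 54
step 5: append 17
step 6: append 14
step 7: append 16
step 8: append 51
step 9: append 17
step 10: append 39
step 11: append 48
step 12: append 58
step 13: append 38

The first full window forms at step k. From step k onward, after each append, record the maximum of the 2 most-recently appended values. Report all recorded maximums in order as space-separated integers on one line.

Answer: 12 12 54 54 17 16 51 51 39 48 58 58

Derivation:
step 1: append 12 -> window=[12] (not full yet)
step 2: append 12 -> window=[12, 12] -> max=12
step 3: append 1 -> window=[12, 1] -> max=12
step 4: append 54 -> window=[1, 54] -> max=54
step 5: append 17 -> window=[54, 17] -> max=54
step 6: append 14 -> window=[17, 14] -> max=17
step 7: append 16 -> window=[14, 16] -> max=16
step 8: append 51 -> window=[16, 51] -> max=51
step 9: append 17 -> window=[51, 17] -> max=51
step 10: append 39 -> window=[17, 39] -> max=39
step 11: append 48 -> window=[39, 48] -> max=48
step 12: append 58 -> window=[48, 58] -> max=58
step 13: append 38 -> window=[58, 38] -> max=58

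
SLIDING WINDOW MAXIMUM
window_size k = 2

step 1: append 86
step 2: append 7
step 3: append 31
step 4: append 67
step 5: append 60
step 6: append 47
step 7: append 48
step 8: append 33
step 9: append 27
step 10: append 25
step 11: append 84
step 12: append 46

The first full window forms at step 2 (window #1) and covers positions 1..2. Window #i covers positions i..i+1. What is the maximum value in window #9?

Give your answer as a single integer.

Answer: 27

Derivation:
step 1: append 86 -> window=[86] (not full yet)
step 2: append 7 -> window=[86, 7] -> max=86
step 3: append 31 -> window=[7, 31] -> max=31
step 4: append 67 -> window=[31, 67] -> max=67
step 5: append 60 -> window=[67, 60] -> max=67
step 6: append 47 -> window=[60, 47] -> max=60
step 7: append 48 -> window=[47, 48] -> max=48
step 8: append 33 -> window=[48, 33] -> max=48
step 9: append 27 -> window=[33, 27] -> max=33
step 10: append 25 -> window=[27, 25] -> max=27
Window #9 max = 27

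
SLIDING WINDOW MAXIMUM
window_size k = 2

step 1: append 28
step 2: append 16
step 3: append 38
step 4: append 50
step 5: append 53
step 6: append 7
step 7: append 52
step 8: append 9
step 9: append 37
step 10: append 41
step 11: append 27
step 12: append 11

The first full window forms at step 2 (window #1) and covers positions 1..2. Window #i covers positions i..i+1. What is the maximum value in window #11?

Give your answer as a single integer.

step 1: append 28 -> window=[28] (not full yet)
step 2: append 16 -> window=[28, 16] -> max=28
step 3: append 38 -> window=[16, 38] -> max=38
step 4: append 50 -> window=[38, 50] -> max=50
step 5: append 53 -> window=[50, 53] -> max=53
step 6: append 7 -> window=[53, 7] -> max=53
step 7: append 52 -> window=[7, 52] -> max=52
step 8: append 9 -> window=[52, 9] -> max=52
step 9: append 37 -> window=[9, 37] -> max=37
step 10: append 41 -> window=[37, 41] -> max=41
step 11: append 27 -> window=[41, 27] -> max=41
step 12: append 11 -> window=[27, 11] -> max=27
Window #11 max = 27

Answer: 27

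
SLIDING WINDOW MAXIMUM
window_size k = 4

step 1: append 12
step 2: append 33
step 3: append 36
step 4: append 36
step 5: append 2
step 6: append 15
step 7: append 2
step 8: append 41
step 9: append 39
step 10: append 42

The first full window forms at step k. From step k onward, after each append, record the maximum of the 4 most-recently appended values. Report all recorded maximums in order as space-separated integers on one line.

step 1: append 12 -> window=[12] (not full yet)
step 2: append 33 -> window=[12, 33] (not full yet)
step 3: append 36 -> window=[12, 33, 36] (not full yet)
step 4: append 36 -> window=[12, 33, 36, 36] -> max=36
step 5: append 2 -> window=[33, 36, 36, 2] -> max=36
step 6: append 15 -> window=[36, 36, 2, 15] -> max=36
step 7: append 2 -> window=[36, 2, 15, 2] -> max=36
step 8: append 41 -> window=[2, 15, 2, 41] -> max=41
step 9: append 39 -> window=[15, 2, 41, 39] -> max=41
step 10: append 42 -> window=[2, 41, 39, 42] -> max=42

Answer: 36 36 36 36 41 41 42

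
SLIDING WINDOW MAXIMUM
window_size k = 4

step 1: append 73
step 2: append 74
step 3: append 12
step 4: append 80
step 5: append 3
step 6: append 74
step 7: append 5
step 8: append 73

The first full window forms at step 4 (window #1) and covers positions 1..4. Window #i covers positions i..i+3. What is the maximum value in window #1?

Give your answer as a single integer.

step 1: append 73 -> window=[73] (not full yet)
step 2: append 74 -> window=[73, 74] (not full yet)
step 3: append 12 -> window=[73, 74, 12] (not full yet)
step 4: append 80 -> window=[73, 74, 12, 80] -> max=80
Window #1 max = 80

Answer: 80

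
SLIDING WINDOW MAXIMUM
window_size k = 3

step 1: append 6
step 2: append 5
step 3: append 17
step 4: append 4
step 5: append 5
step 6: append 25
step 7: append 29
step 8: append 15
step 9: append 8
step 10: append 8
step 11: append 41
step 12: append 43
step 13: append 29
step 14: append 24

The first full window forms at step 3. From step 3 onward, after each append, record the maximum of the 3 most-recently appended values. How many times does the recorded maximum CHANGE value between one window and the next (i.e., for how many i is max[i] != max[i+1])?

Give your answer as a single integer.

Answer: 5

Derivation:
step 1: append 6 -> window=[6] (not full yet)
step 2: append 5 -> window=[6, 5] (not full yet)
step 3: append 17 -> window=[6, 5, 17] -> max=17
step 4: append 4 -> window=[5, 17, 4] -> max=17
step 5: append 5 -> window=[17, 4, 5] -> max=17
step 6: append 25 -> window=[4, 5, 25] -> max=25
step 7: append 29 -> window=[5, 25, 29] -> max=29
step 8: append 15 -> window=[25, 29, 15] -> max=29
step 9: append 8 -> window=[29, 15, 8] -> max=29
step 10: append 8 -> window=[15, 8, 8] -> max=15
step 11: append 41 -> window=[8, 8, 41] -> max=41
step 12: append 43 -> window=[8, 41, 43] -> max=43
step 13: append 29 -> window=[41, 43, 29] -> max=43
step 14: append 24 -> window=[43, 29, 24] -> max=43
Recorded maximums: 17 17 17 25 29 29 29 15 41 43 43 43
Changes between consecutive maximums: 5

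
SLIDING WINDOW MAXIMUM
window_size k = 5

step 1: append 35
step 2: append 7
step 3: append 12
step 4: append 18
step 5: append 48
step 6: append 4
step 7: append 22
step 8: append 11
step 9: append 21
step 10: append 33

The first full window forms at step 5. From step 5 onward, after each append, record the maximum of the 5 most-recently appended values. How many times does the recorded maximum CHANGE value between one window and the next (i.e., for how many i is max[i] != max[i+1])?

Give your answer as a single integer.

Answer: 1

Derivation:
step 1: append 35 -> window=[35] (not full yet)
step 2: append 7 -> window=[35, 7] (not full yet)
step 3: append 12 -> window=[35, 7, 12] (not full yet)
step 4: append 18 -> window=[35, 7, 12, 18] (not full yet)
step 5: append 48 -> window=[35, 7, 12, 18, 48] -> max=48
step 6: append 4 -> window=[7, 12, 18, 48, 4] -> max=48
step 7: append 22 -> window=[12, 18, 48, 4, 22] -> max=48
step 8: append 11 -> window=[18, 48, 4, 22, 11] -> max=48
step 9: append 21 -> window=[48, 4, 22, 11, 21] -> max=48
step 10: append 33 -> window=[4, 22, 11, 21, 33] -> max=33
Recorded maximums: 48 48 48 48 48 33
Changes between consecutive maximums: 1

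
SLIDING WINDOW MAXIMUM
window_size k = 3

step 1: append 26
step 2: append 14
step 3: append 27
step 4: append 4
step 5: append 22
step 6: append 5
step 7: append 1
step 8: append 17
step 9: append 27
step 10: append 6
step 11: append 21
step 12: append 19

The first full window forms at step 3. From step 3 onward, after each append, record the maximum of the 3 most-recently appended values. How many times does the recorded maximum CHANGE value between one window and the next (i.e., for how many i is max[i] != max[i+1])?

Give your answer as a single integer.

Answer: 4

Derivation:
step 1: append 26 -> window=[26] (not full yet)
step 2: append 14 -> window=[26, 14] (not full yet)
step 3: append 27 -> window=[26, 14, 27] -> max=27
step 4: append 4 -> window=[14, 27, 4] -> max=27
step 5: append 22 -> window=[27, 4, 22] -> max=27
step 6: append 5 -> window=[4, 22, 5] -> max=22
step 7: append 1 -> window=[22, 5, 1] -> max=22
step 8: append 17 -> window=[5, 1, 17] -> max=17
step 9: append 27 -> window=[1, 17, 27] -> max=27
step 10: append 6 -> window=[17, 27, 6] -> max=27
step 11: append 21 -> window=[27, 6, 21] -> max=27
step 12: append 19 -> window=[6, 21, 19] -> max=21
Recorded maximums: 27 27 27 22 22 17 27 27 27 21
Changes between consecutive maximums: 4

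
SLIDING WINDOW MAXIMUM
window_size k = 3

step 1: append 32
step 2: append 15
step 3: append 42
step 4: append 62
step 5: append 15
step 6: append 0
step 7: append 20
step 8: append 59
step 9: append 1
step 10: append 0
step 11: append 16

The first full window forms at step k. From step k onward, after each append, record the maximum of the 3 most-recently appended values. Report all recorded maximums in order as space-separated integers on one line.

Answer: 42 62 62 62 20 59 59 59 16

Derivation:
step 1: append 32 -> window=[32] (not full yet)
step 2: append 15 -> window=[32, 15] (not full yet)
step 3: append 42 -> window=[32, 15, 42] -> max=42
step 4: append 62 -> window=[15, 42, 62] -> max=62
step 5: append 15 -> window=[42, 62, 15] -> max=62
step 6: append 0 -> window=[62, 15, 0] -> max=62
step 7: append 20 -> window=[15, 0, 20] -> max=20
step 8: append 59 -> window=[0, 20, 59] -> max=59
step 9: append 1 -> window=[20, 59, 1] -> max=59
step 10: append 0 -> window=[59, 1, 0] -> max=59
step 11: append 16 -> window=[1, 0, 16] -> max=16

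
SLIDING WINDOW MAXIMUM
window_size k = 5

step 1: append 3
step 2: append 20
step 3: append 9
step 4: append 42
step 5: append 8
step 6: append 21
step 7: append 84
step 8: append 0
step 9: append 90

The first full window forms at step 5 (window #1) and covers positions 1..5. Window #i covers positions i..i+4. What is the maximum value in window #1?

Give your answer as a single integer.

Answer: 42

Derivation:
step 1: append 3 -> window=[3] (not full yet)
step 2: append 20 -> window=[3, 20] (not full yet)
step 3: append 9 -> window=[3, 20, 9] (not full yet)
step 4: append 42 -> window=[3, 20, 9, 42] (not full yet)
step 5: append 8 -> window=[3, 20, 9, 42, 8] -> max=42
Window #1 max = 42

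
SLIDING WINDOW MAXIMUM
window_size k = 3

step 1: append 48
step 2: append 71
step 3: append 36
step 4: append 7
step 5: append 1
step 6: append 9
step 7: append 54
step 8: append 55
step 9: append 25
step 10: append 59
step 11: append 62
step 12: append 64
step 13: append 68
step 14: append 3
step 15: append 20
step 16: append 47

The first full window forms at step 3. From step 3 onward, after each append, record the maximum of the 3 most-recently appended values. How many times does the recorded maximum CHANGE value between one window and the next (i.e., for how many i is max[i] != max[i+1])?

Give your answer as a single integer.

Answer: 9

Derivation:
step 1: append 48 -> window=[48] (not full yet)
step 2: append 71 -> window=[48, 71] (not full yet)
step 3: append 36 -> window=[48, 71, 36] -> max=71
step 4: append 7 -> window=[71, 36, 7] -> max=71
step 5: append 1 -> window=[36, 7, 1] -> max=36
step 6: append 9 -> window=[7, 1, 9] -> max=9
step 7: append 54 -> window=[1, 9, 54] -> max=54
step 8: append 55 -> window=[9, 54, 55] -> max=55
step 9: append 25 -> window=[54, 55, 25] -> max=55
step 10: append 59 -> window=[55, 25, 59] -> max=59
step 11: append 62 -> window=[25, 59, 62] -> max=62
step 12: append 64 -> window=[59, 62, 64] -> max=64
step 13: append 68 -> window=[62, 64, 68] -> max=68
step 14: append 3 -> window=[64, 68, 3] -> max=68
step 15: append 20 -> window=[68, 3, 20] -> max=68
step 16: append 47 -> window=[3, 20, 47] -> max=47
Recorded maximums: 71 71 36 9 54 55 55 59 62 64 68 68 68 47
Changes between consecutive maximums: 9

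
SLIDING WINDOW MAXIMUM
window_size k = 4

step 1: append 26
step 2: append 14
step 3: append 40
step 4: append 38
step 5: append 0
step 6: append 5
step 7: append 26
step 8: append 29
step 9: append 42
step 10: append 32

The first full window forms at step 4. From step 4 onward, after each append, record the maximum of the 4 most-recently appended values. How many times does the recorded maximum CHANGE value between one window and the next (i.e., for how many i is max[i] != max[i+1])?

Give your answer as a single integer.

step 1: append 26 -> window=[26] (not full yet)
step 2: append 14 -> window=[26, 14] (not full yet)
step 3: append 40 -> window=[26, 14, 40] (not full yet)
step 4: append 38 -> window=[26, 14, 40, 38] -> max=40
step 5: append 0 -> window=[14, 40, 38, 0] -> max=40
step 6: append 5 -> window=[40, 38, 0, 5] -> max=40
step 7: append 26 -> window=[38, 0, 5, 26] -> max=38
step 8: append 29 -> window=[0, 5, 26, 29] -> max=29
step 9: append 42 -> window=[5, 26, 29, 42] -> max=42
step 10: append 32 -> window=[26, 29, 42, 32] -> max=42
Recorded maximums: 40 40 40 38 29 42 42
Changes between consecutive maximums: 3

Answer: 3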